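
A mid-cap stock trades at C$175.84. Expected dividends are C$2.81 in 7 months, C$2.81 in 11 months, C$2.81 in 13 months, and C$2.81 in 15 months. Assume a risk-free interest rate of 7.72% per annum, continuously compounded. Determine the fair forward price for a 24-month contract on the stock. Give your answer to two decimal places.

C$193.01

PV(dividends) I = 2.81·e^(−0.0772·7/12) + 2.81·e^(−0.0772·11/12) + 2.81·e^(−0.0772·13/12) + 2.81·e^(−0.0772·15/12)
I = 2.6863 + 2.6180 + 2.5845 + 2.5515 = 10.4403
F = (S − I)·e^(rT) = (175.84 − 10.4403) · e^(0.0772·24/12)
= 165.3997 · e^0.154400 = 165.3997 × 1.166958 = C$193.01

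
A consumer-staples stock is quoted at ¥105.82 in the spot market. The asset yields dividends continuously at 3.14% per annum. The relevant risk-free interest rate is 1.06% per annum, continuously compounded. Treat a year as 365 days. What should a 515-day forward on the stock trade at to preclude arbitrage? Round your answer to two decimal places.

F = S·e^((r − q)T) = 105.82 · e^((0.0106 − 0.0314) × 515/365)
= 105.82 · e^-0.029348 = 105.82 × 0.971078
F = ¥102.76

¥102.76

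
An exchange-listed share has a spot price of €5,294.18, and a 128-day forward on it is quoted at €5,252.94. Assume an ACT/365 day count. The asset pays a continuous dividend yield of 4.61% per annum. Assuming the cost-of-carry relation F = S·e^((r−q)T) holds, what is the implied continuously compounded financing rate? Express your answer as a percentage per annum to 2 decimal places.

2.38%

From F = S·e^((r−q)T): (r − q) = ln(F/S)/T
ln(5252.94/5294.18) = ln(0.992210) = -0.007821
(r − q) = -0.007821 / (128/365) = -0.022302
r = ln(F/S)/T + q = -0.022302 + 0.0461 = 0.023798
r = 2.38%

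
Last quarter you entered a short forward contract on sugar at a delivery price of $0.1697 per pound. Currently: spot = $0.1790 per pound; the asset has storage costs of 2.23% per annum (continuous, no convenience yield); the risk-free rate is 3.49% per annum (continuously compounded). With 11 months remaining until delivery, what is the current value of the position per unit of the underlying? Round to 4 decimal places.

-$0.0183 per pound

Current fair forward for the remaining 11 months: F = S·e^((r + u)·T), (r + u) = 0.0349 + 0.0223 = 0.0572
F = 0.1790 · e^(0.0572 × 11/12) = 0.1790 × 1.053832 = 0.1886
Value of long forward = (F − K)·e^(−rT) = (0.1886 − 0.1697) · e^(−0.0349·11/12)
= 0.0189 × 0.968515 = 0.0183
Short position value = −(long value) = -$0.0183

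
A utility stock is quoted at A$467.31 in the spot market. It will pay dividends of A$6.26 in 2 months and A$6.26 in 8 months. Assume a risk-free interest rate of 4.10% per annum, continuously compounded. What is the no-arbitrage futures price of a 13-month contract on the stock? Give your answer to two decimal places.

A$475.67

PV(dividends) I = 6.26·e^(−0.0410·2/12) + 6.26·e^(−0.0410·8/12)
I = 6.2174 + 6.0912 = 12.3086
F = (S − I)·e^(rT) = (467.31 − 12.3086) · e^(0.0410·13/12)
= 455.0014 · e^0.044417 = 455.0014 × 1.045418 = A$475.67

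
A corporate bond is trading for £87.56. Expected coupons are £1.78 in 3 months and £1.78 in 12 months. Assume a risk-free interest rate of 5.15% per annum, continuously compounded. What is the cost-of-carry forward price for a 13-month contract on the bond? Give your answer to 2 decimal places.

£88.94

PV(coupons) I = 1.78·e^(−0.0515·3/12) + 1.78·e^(−0.0515·12/12)
I = 1.7572 + 1.6907 = 3.4479
F = (S − I)·e^(rT) = (87.56 − 3.4479) · e^(0.0515·13/12)
= 84.1121 · e^0.055792 = 84.1121 × 1.057378 = £88.94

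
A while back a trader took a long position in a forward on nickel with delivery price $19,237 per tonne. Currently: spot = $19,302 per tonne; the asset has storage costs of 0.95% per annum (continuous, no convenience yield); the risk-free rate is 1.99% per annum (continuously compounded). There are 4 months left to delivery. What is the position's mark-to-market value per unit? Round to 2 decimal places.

Current fair forward for the remaining 4 months: F = S·e^((r + u)·T), (r + u) = 0.0199 + 0.0095 = 0.0294
F = 19302 · e^(0.0294 × 4/12) = 19302 × 1.00984818 = 19492.0896
Value of long forward = (F − K)·e^(−rT) = (19492.0896 − 19237) · e^(−0.0199·4/12)
= 255.0896 × 0.99338862 = 253.40

$253.40 per tonne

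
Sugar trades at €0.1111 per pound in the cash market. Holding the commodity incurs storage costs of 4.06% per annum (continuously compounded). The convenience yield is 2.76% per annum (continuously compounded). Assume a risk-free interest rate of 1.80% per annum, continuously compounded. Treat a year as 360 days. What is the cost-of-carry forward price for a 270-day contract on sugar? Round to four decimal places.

Net carry = r + u − y = 0.0180 + 0.0406 − 0.0276 = 0.0310
F = S·e^((r+u−y)T) = 0.1111 · e^(0.0310 × 270/360) = 0.1111 · e^0.023250
= 0.1111 × 1.023522 = €0.1137 per pound

€0.1137 per pound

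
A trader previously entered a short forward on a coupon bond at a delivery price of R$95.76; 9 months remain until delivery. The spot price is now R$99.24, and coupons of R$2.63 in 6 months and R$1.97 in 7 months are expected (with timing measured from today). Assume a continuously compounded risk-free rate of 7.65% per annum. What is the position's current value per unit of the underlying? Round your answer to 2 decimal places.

PV(remaining coupons) I = 2.63·e^(−0.0765·6/12) + 1.97·e^(−0.0765·7/12) = 4.4153
Current forward F = (S − I)·e^(rT) = (99.24 − 4.4153)·e^(0.0765·9/12) = 94.8247 × 1.059053 = 100.4244
Value (long) = (F − K)·e^(−rT) = (100.4244 − 95.76) × 0.944240 = 4.4043
Short position value = −(long value) = -R$4.40

-R$4.40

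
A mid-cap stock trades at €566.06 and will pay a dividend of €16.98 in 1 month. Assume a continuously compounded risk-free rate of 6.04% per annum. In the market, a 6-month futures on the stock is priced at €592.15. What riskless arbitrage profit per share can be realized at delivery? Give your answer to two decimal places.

€26.15 per share

PV(dividends) I = 16.98·e^(−0.0604·1/12) = 16.8947
Fair futures F* = (S − I)·e^(rT) = (566.06 − 16.8947)·e^0.030200 = 549.1653 × 1.030661 = 566.0033
Market €592.15 > fair 566.0033: forward overpriced → cash-and-carry (borrow at r, buy the stock and collect the dividends, short the forward).
Profit at T = |F_mkt − F*| = |592.15 − 566.0033| = €26.15 per share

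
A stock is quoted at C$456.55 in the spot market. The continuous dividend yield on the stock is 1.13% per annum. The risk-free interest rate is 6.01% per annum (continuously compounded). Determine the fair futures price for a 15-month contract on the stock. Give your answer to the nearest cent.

F = S·e^((r − q)T) = 456.55 · e^((0.0601 − 0.0113) × 15/12)
= 456.55 · e^0.061000 = 456.55 × 1.062899
F = C$485.27

C$485.27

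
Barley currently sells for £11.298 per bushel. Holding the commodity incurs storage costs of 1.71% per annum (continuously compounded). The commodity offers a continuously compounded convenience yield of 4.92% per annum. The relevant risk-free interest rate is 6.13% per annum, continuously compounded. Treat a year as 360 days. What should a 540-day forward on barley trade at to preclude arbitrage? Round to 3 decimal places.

Net carry = r + u − y = 0.0613 + 0.0171 − 0.0492 = 0.0292
F = S·e^((r+u−y)T) = 11.298 · e^(0.0292 × 540/360) = 11.298 · e^0.043800
= 11.298 × 1.044773 = £11.804 per bushel

£11.804 per bushel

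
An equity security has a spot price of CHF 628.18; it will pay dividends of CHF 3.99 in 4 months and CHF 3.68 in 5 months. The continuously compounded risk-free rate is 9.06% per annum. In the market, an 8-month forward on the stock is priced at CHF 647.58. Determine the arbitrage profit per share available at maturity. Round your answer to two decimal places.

PV(dividends) I = 3.99·e^(−0.0906·4/12) + 3.68·e^(−0.0906·5/12) = 7.4150
Fair forward F* = (S − I)·e^(rT) = (628.18 − 7.4150)·e^0.060400 = 620.7650 × 1.062261 = 659.4144
Market CHF 647.58 < fair 659.4144: forward underpriced → reverse cash-and-carry (short the stock, invest proceeds at r, pay the dividends, go long the forward).
Profit at T = |F_mkt − F*| = |647.58 − 659.4144| = CHF 11.83 per share

CHF 11.83 per share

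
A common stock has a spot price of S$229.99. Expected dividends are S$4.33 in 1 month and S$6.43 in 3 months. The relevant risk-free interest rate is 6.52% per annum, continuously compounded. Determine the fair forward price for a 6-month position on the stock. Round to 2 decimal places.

S$226.63

PV(dividends) I = 4.33·e^(−0.0652·1/12) + 6.43·e^(−0.0652·3/12)
I = 4.3065 + 6.3260 = 10.6325
F = (S − I)·e^(rT) = (229.99 − 10.6325) · e^(0.0652·6/12)
= 219.3575 · e^0.032600 = 219.3575 × 1.033137 = S$226.63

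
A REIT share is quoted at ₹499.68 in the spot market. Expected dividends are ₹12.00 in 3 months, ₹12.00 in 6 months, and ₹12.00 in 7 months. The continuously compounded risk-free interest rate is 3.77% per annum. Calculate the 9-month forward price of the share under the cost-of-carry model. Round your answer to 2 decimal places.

₹477.59

PV(dividends) I = 12.00·e^(−0.0377·3/12) + 12.00·e^(−0.0377·6/12) + 12.00·e^(−0.0377·7/12)
I = 11.8874 + 11.7759 + 11.7390 = 35.4023
F = (S − I)·e^(rT) = (499.68 − 35.4023) · e^(0.0377·9/12)
= 464.2777 · e^0.028275 = 464.2777 × 1.028679 = ₹477.59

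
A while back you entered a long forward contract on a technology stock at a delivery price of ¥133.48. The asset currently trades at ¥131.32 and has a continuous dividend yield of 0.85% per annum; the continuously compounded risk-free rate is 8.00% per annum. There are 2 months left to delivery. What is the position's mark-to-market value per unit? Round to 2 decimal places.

-¥0.58

Current fair forward for the remaining 2 months: F = S·e^((r − q)·T), (r − q) = 0.0800 − 0.0085 = 0.0715
F = 131.32 · e^(0.0715 × 2/12) = 131.32 × 1.011988 = 132.8943
Value of long forward = (F − K)·e^(−rT) = (132.8943 − 133.48) · e^(−0.0800·2/12)
= -0.5857 × 0.986755 = -0.58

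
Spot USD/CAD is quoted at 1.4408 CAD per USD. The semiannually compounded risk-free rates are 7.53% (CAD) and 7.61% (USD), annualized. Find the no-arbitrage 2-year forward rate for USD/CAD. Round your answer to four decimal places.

1.4386

By covered interest parity, F = S · (1+r_CAD/2)^(2T) / (1+r_USD/2)^(2T)
= 1.4408 × 1.159321 / 1.161109 = 1.4408 × 0.998460
F = 1.4386 CAD per USD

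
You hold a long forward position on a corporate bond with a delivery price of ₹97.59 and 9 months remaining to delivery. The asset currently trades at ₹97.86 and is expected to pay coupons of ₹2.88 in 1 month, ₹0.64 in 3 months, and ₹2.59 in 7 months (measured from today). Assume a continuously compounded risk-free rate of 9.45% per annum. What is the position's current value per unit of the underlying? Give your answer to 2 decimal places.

₹1.01

PV(remaining coupons) I = 2.88·e^(−0.0945·1/12) + 0.64·e^(−0.0945·3/12) + 2.59·e^(−0.0945·7/12) = 5.9336
Current forward F = (S − I)·e^(rT) = (97.86 − 5.9336)·e^(0.0945·9/12) = 91.9264 × 1.073447 = 98.6781
Value (long) = (F − K)·e^(−rT) = (98.6781 − 97.59) × 0.931578 = 1.0137
Value = ₹1.01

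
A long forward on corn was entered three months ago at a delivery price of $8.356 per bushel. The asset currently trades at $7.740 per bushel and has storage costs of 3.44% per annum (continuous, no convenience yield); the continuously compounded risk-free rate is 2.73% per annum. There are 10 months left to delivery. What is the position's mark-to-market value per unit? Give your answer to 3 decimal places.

Current fair forward for the remaining 10 months: F = S·e^((r + u)·T), (r + u) = 0.0273 + 0.0344 = 0.0617
F = 7.740 · e^(0.0617 × 10/12) = 7.740 × 1.052761 = 8.1484
Value of long forward = (F − K)·e^(−rT) = (8.1484 − 8.356) · e^(−0.0273·10/12)
= -0.2076 × 0.977507 = -0.203

-$0.203 per bushel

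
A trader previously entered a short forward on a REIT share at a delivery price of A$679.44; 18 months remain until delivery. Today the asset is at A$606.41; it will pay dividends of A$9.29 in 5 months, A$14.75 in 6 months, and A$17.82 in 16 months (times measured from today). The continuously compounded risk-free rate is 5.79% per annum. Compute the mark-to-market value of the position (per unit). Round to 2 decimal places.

A$56.40

PV(remaining dividends) I = 9.29·e^(−0.0579·5/12) + 14.75·e^(−0.0579·6/12) + 17.82·e^(−0.0579·16/12) = 39.8937
Current forward F = (S − I)·e^(rT) = (606.41 − 39.8937)·e^(0.0579·18/12) = 566.5163 × 1.090733 = 617.9180
Value (long) = (F − K)·e^(−rT) = (617.9180 − 679.44) × 0.916815 = -56.4043
Short position value = −(long value) = A$56.40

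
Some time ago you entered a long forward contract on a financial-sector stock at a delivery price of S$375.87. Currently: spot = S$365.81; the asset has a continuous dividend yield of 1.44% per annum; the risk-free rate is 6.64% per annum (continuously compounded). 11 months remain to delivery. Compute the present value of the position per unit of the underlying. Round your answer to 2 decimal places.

S$7.34

Current fair forward for the remaining 11 months: F = S·e^((r − q)·T), (r − q) = 0.0664 − 0.0144 = 0.0520
F = 365.81 · e^(0.0520 × 11/12) = 365.81 × 1.048821 = 383.6692
Value of long forward = (F − K)·e^(−rT) = (383.6692 − 375.87) · e^(−0.0664·11/12)
= 7.7992 × 0.940949 = 7.34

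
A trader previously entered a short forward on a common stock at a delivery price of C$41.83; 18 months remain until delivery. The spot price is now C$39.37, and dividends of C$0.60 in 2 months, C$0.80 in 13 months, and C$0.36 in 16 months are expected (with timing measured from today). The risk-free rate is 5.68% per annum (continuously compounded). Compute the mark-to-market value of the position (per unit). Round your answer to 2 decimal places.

PV(remaining dividends) I = 0.60·e^(−0.0568·2/12) + 0.80·e^(−0.0568·13/12) + 0.36·e^(−0.0568·16/12) = 1.6803
Current forward F = (S − I)·e^(rT) = (39.37 − 1.6803)·e^(0.0568·18/12) = 37.6897 × 1.088935 = 41.0416
Value (long) = (F − K)·e^(−rT) = (41.0416 − 41.83) × 0.918329 = -0.7240
Short position value = −(long value) = C$0.72

C$0.72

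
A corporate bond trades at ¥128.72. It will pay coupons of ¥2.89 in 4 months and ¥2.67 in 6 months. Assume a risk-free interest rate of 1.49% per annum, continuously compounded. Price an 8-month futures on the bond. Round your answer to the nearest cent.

¥124.42

PV(coupons) I = 2.89·e^(−0.0149·4/12) + 2.67·e^(−0.0149·6/12)
I = 2.8757 + 2.6502 = 5.5259
F = (S − I)·e^(rT) = (128.72 − 5.5259) · e^(0.0149·8/12)
= 123.1941 · e^0.009933 = 123.1941 × 1.009982 = ¥124.42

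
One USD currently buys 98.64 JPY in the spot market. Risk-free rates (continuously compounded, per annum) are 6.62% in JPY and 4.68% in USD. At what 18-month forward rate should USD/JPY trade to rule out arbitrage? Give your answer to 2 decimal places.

F = S·e^((r_JPY − r_USD)T) = 98.64 · e^((0.0662 − 0.0468) × 18/12)
= 98.64 · e^0.029100 = 98.64 × 1.029528
F = 101.55 JPY per USD

101.55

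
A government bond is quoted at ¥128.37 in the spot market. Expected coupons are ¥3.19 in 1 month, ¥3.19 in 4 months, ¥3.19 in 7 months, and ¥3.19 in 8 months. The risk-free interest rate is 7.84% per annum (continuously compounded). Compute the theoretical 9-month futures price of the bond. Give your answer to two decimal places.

¥123.04

PV(coupons) I = 3.19·e^(−0.0784·1/12) + 3.19·e^(−0.0784·4/12) + 3.19·e^(−0.0784·7/12) + 3.19·e^(−0.0784·8/12)
I = 3.1692 + 3.1077 + 3.0474 + 3.0276 = 12.3519
F = (S − I)·e^(rT) = (128.37 − 12.3519) · e^(0.0784·9/12)
= 116.0181 · e^0.058800 = 116.0181 × 1.060563 = ¥123.04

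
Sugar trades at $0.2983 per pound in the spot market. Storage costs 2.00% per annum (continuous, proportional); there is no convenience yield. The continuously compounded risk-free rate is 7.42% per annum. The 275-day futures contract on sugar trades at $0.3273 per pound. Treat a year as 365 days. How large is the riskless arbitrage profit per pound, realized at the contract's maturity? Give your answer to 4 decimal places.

Fair futures: F* = S·e^(carry·T), with carry = (r + u) = 0.0742 + 0.0200 = 0.0942
F* = 0.2983 · e^(0.0942 × 275/365) = 0.2983 · e^0.070973 = 0.2983 × 1.073552 = $0.3202
Market $0.3273 > fair $0.3202: forward overpriced → cash-and-carry (buy spot, short the forward).
At maturity, profit = |F_mkt − F*| = |0.3273 − 0.3202| = $0.0071 per pound

$0.0071 per pound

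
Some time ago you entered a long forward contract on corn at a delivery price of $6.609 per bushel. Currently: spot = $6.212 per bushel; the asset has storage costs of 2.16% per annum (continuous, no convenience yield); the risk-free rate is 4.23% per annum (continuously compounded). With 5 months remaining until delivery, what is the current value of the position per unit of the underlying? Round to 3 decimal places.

Current fair forward for the remaining 5 months: F = S·e^((r + u)·T), (r + u) = 0.0423 + 0.0216 = 0.0639
F = 6.212 · e^(0.0639 × 5/12) = 6.212 × 1.026983 = 6.3796
Value of long forward = (F − K)·e^(−rT) = (6.3796 − 6.609) · e^(−0.0423·5/12)
= -0.2294 × 0.982529 = -0.225

-$0.225 per bushel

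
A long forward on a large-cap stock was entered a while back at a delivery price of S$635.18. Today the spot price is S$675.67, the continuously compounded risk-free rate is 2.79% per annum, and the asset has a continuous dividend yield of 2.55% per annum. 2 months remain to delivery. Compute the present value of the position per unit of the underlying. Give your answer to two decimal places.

Current fair forward for the remaining 2 months: F = S·e^((r − q)·T), (r − q) = 0.0279 − 0.0255 = 0.0024
F = 675.67 · e^(0.0024 × 2/12) = 675.67 × 1.000400 = 675.9403
Value of long forward = (F − K)·e^(−rT) = (675.9403 − 635.18) · e^(−0.0279·2/12)
= 40.7603 × 0.995361 = 40.57

S$40.57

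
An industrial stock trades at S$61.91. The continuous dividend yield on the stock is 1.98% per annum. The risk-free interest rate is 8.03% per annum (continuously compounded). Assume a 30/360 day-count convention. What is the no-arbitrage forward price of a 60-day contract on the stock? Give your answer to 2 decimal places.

F = S·e^((r − q)T) = 61.91 · e^((0.0803 − 0.0198) × 60/360)
= 61.91 · e^0.010083 = 61.91 × 1.010134
F = S$62.54

S$62.54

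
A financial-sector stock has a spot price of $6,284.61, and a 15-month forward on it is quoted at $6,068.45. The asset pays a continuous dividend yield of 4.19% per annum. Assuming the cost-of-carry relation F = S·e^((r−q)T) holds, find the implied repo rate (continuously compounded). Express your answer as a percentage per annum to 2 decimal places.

From F = S·e^((r−q)T): (r − q) = ln(F/S)/T
ln(6068.45/6284.61) = ln(0.965605) = -0.035000
(r − q) = -0.035000 / (15/12) = -0.028000
r = ln(F/S)/T + q = -0.028000 + 0.0419 = 0.013900
r = 1.39%

1.39%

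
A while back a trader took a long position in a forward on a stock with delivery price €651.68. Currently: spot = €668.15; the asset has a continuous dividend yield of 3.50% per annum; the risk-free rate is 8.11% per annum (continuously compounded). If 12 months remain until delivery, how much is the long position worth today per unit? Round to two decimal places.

Current fair forward for the remaining 12 months: F = S·e^((r − q)·T), (r − q) = 0.0811 − 0.0350 = 0.0461
F = 668.15 · e^(0.0461 × 12/12) = 668.15 × 1.047179 = 699.6726
Value of long forward = (F − K)·e^(−rT) = (699.6726 − 651.68) · e^(−0.0811·12/12)
= 47.9926 × 0.922101 = 44.25

€44.25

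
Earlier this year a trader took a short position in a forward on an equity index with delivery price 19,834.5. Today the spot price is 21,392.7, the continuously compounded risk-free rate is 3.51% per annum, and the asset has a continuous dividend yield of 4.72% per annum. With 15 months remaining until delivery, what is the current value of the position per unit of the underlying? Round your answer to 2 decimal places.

Current fair forward for the remaining 15 months: F = S·e^((r − q)·T), (r − q) = 0.0351 − 0.0472 = -0.0121
F = 21392.7 · e^(-0.0121 × 15/12) = 21392.7 × 0.98498881 = 21071.5701
Value of long forward = (F − K)·e^(−rT) = (21071.5701 − 19834.5) · e^(−0.0351·15/12)
= 1237.0701 × 0.95707358 = 1183.97
Short position value = −(long value) = -1183.97

-1183.97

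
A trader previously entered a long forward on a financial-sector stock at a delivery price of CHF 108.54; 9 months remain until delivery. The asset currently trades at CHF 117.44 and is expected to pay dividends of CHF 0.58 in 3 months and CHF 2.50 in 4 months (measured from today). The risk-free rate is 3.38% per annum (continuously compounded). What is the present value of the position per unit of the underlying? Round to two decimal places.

PV(remaining dividends) I = 0.58·e^(−0.0338·3/12) + 2.50·e^(−0.0338·4/12) = 3.0471
Current forward F = (S − I)·e^(rT) = (117.44 − 3.0471)·e^(0.0338·9/12) = 114.3929 × 1.025674 = 117.3298
Value (long) = (F − K)·e^(−rT) = (117.3298 − 108.54) × 0.974969 = 8.5698
Value = CHF 8.57

CHF 8.57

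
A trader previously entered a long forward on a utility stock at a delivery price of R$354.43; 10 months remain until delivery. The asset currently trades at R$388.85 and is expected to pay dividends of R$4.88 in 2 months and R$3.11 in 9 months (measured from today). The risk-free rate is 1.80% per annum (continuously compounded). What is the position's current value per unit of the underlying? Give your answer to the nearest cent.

R$31.76

PV(remaining dividends) I = 4.88·e^(−0.0180·2/12) + 3.11·e^(−0.0180·9/12) = 7.9337
Current forward F = (S − I)·e^(rT) = (388.85 − 7.9337)·e^(0.0180·10/12) = 380.9163 × 1.015113 = 386.6731
Value (long) = (F − K)·e^(−rT) = (386.6731 − 354.43) × 0.985112 = 31.7631
Value = R$31.76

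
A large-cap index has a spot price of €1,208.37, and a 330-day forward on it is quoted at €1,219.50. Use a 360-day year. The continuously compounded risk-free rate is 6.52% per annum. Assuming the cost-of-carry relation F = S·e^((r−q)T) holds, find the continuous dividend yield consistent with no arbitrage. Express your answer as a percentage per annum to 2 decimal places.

From F = S·e^((r−q)T): (r − q) = ln(F/S)/T
ln(1219.50/1208.37) = ln(1.009211) = 0.009169
(r − q) = 0.009169 / (330/360) = 0.010003
q = r − ln(F/S)/T = 0.0652 − 0.010003 = 0.055197
q = 5.52%

5.52%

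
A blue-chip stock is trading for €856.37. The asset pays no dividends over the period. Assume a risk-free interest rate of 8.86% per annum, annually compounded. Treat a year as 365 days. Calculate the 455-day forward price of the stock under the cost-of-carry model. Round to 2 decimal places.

€951.96

F = S · (1+r)^T
= 856.37 × 1.111627
F = €951.96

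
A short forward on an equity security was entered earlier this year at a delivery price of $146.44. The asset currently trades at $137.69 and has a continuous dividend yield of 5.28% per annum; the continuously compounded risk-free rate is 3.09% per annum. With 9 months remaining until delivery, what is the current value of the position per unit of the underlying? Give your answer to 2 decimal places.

Current fair forward for the remaining 9 months: F = S·e^((r − q)·T), (r − q) = 0.0309 − 0.0528 = -0.0219
F = 137.69 · e^(-0.0219 × 9/12) = 137.69 × 0.983709 = 135.4469
Value of long forward = (F − K)·e^(−rT) = (135.4469 − 146.44) · e^(−0.0309·9/12)
= -10.9931 × 0.977091 = -10.74
Short position value = −(long value) = $10.74

$10.74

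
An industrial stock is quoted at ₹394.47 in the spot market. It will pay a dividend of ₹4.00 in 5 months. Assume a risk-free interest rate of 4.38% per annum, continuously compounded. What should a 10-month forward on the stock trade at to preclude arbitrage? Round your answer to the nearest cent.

PV(dividends) I = 4.00·e^(−0.0438·5/12)
I = 3.9277
F = (S − I)·e^(rT) = (394.47 − 3.9277) · e^(0.0438·10/12)
= 390.5423 · e^0.036500 = 390.5423 × 1.037174 = ₹405.06

₹405.06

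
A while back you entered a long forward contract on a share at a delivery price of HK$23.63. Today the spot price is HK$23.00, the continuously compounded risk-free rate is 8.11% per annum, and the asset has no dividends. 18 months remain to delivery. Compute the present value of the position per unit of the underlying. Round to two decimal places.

HK$2.08

Current fair forward for the remaining 18 months: F = S·e^(r·T), r = 0.0811
F = 23.00 · e^(0.0811 × 18/12) = 23.00 × 1.129359 = 25.9753
Value of long forward = (F − K)·e^(−rT) = (25.9753 − 23.63) · e^(−0.0811·18/12)
= 2.3453 × 0.885458 = 2.08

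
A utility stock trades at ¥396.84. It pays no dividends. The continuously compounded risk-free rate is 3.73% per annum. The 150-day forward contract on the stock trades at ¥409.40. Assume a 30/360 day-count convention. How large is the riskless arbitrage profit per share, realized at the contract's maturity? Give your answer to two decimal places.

Fair forward: F* = S·e^(carry·T), with carry = r = 0.0373
F* = 396.84 · e^(0.0373 × 150/360) = 396.84 · e^0.015542 = 396.84 × 1.015663 = ¥403.0557
Market ¥409.40 > fair ¥403.0557: forward overpriced → cash-and-carry (buy spot, short the forward).
At maturity, profit = |F_mkt − F*| = |409.40 − 403.0557| = ¥6.34 per share

¥6.34 per share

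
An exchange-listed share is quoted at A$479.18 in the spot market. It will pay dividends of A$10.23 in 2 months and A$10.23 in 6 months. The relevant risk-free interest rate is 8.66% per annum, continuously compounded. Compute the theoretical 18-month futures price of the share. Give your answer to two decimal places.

PV(dividends) I = 10.23·e^(−0.0866·2/12) + 10.23·e^(−0.0866·6/12)
I = 10.0834 + 9.7965 = 19.8799
F = (S − I)·e^(rT) = (479.18 − 19.8799) · e^(0.0866·18/12)
= 459.3001 · e^0.129900 = 459.3001 × 1.138715 = A$523.01

A$523.01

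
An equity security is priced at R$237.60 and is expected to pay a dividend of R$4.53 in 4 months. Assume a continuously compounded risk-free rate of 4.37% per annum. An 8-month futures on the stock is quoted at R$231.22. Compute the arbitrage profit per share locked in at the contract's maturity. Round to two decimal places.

R$8.81 per share

PV(dividends) I = 4.53·e^(−0.0437·4/12) = 4.4645
Fair futures F* = (S − I)·e^(rT) = (237.60 − 4.4645)·e^0.029133 = 233.1355 × 1.029562 = 240.0275
Market R$231.22 < fair 240.0275: forward underpriced → reverse cash-and-carry (short the stock, invest proceeds at r, pay the dividends, go long the forward).
Profit at T = |F_mkt − F*| = |231.22 − 240.0275| = R$8.81 per share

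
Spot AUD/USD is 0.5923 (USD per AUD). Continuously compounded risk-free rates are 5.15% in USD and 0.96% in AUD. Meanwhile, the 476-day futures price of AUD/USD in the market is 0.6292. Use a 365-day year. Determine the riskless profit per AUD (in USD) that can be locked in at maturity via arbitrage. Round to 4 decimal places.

Fair futures: F* = S·e^(carry·T), with carry = (r_USD − r_AUD) = 0.0515 − 0.0096 = 0.0419
F* = 0.5923 · e^(0.0419 × 476/365) = 0.5923 · e^0.054642 = 0.5923 × 1.056162 = 0.6256
Market 0.6292 > fair 0.6256: forward overpriced → cash-and-carry (buy spot, short the forward).
At maturity, profit = |F_mkt − F*| = |0.6292 − 0.6256| = 0.0036 per AUD (in USD)

0.0036 per AUD (in USD)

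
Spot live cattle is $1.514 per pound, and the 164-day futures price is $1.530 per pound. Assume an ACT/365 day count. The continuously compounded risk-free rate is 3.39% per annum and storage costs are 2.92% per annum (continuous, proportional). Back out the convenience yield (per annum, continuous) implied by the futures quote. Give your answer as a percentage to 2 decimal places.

F = S·e^((r+u−y)T) ⇒ (r+u−y) = ln(F/S)/T
ln(1.530/1.514) = 0.010513; /T ⇒ 0.023398
y = r + u − ln(F/S)/T = 0.0339 + 0.0292 − 0.023398 = 0.039702
y = 3.97%

3.97%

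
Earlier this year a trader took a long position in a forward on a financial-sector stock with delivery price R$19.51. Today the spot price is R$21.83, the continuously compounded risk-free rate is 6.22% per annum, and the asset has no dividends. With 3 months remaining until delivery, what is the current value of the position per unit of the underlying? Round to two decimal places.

R$2.62

Current fair forward for the remaining 3 months: F = S·e^(r·T), r = 0.0622
F = 21.83 · e^(0.0622 × 3/12) = 21.83 × 1.015672 = 22.1721
Value of long forward = (F − K)·e^(−rT) = (22.1721 − 19.51) · e^(−0.0622·3/12)
= 2.6621 × 0.984570 = 2.62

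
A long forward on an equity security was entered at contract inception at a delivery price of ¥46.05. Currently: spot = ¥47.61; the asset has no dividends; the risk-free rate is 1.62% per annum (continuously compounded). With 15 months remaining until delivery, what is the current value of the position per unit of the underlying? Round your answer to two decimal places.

Current fair forward for the remaining 15 months: F = S·e^(r·T), r = 0.0162
F = 47.61 · e^(0.0162 × 15/12) = 47.61 × 1.020456 = 48.5839
Value of long forward = (F − K)·e^(−rT) = (48.5839 − 46.05) · e^(−0.0162·15/12)
= 2.5339 × 0.979954 = 2.48

¥2.48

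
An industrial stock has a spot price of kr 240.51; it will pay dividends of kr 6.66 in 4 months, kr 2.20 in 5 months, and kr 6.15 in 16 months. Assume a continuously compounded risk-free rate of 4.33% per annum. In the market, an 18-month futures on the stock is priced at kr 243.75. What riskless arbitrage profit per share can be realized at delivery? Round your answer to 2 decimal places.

kr 2.61 per share

PV(dividends) I = 6.66·e^(−0.0433·4/12) + 2.20·e^(−0.0433·5/12) + 6.15·e^(−0.0433·16/12) = 14.5302
Fair futures F* = (S − I)·e^(rT) = (240.51 − 14.5302)·e^0.064950 = 225.9798 × 1.067106 = 241.1444
Market kr 243.75 > fair 241.1444: forward overpriced → cash-and-carry (borrow at r, buy the stock and collect the dividends, short the forward).
Profit at T = |F_mkt − F*| = |243.75 − 241.1444| = kr 2.61 per share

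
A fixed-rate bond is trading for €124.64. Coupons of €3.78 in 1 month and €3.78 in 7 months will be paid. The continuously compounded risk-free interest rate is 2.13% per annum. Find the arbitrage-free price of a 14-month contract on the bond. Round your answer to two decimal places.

PV(coupons) I = 3.78·e^(−0.0213·1/12) + 3.78·e^(−0.0213·7/12)
I = 3.7733 + 3.7333 = 7.5066
F = (S − I)·e^(rT) = (124.64 − 7.5066) · e^(0.0213·14/12)
= 117.1334 · e^0.024850 = 117.1334 × 1.025161 = €120.08

€120.08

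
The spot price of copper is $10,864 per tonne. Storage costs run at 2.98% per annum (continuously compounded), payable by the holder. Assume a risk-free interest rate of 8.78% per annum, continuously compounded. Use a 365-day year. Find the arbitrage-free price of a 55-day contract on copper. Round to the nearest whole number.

$11,058 per tonne

Net carry = r + u − y = 0.0878 + 0.0298 − 0.0000 = 0.1176
F = S·e^((r+u−y)T) = 10864 · e^(0.1176 × 55/365) = 10864 · e^0.017721
= 10864 × 1.017879 = $11,058 per tonne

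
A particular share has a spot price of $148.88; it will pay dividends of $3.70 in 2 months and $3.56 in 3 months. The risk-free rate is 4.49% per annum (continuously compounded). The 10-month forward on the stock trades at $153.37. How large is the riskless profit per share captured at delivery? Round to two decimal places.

$6.28 per share

PV(dividends) I = 3.70·e^(−0.0449·2/12) + 3.56·e^(−0.0449·3/12) = 7.1927
Fair forward F* = (S − I)·e^(rT) = (148.88 − 7.1927)·e^0.037417 = 141.6873 × 1.038126 = 147.0893
Market $153.37 > fair 147.0893: forward overpriced → cash-and-carry (borrow at r, buy the stock and collect the dividends, short the forward).
Profit at T = |F_mkt − F*| = |153.37 − 147.0893| = $6.28 per share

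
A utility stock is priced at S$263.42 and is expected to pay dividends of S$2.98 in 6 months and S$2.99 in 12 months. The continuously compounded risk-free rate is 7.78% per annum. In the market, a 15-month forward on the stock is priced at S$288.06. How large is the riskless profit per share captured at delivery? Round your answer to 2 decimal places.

PV(dividends) I = 2.98·e^(−0.0778·6/12) + 2.99·e^(−0.0778·12/12) = 5.6325
Fair forward F* = (S − I)·e^(rT) = (263.42 − 5.6325)·e^0.097250 = 257.7875 × 1.102136 = 284.1169
Market S$288.06 > fair 284.1169: forward overpriced → cash-and-carry (borrow at r, buy the stock and collect the dividends, short the forward).
Profit at T = |F_mkt − F*| = |288.06 − 284.1169| = S$3.94 per share

S$3.94 per share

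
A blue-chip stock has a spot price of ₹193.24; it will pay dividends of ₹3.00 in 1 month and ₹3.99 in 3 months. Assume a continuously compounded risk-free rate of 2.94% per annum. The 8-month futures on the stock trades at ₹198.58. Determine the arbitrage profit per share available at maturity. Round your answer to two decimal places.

₹8.61 per share

PV(dividends) I = 3.00·e^(−0.0294·1/12) + 3.99·e^(−0.0294·3/12) = 6.9534
Fair futures F* = (S − I)·e^(rT) = (193.24 − 6.9534)·e^0.019600 = 186.2866 × 1.019793 = 189.9738
Market ₹198.58 > fair 189.9738: forward overpriced → cash-and-carry (borrow at r, buy the stock and collect the dividends, short the forward).
Profit at T = |F_mkt − F*| = |198.58 − 189.9738| = ₹8.61 per share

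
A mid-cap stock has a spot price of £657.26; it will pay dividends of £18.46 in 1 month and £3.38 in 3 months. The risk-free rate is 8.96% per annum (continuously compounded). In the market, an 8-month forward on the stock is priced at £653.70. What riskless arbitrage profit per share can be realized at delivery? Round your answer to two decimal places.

PV(dividends) I = 18.46·e^(−0.0896·1/12) + 3.38·e^(−0.0896·3/12) = 21.6278
Fair forward F* = (S − I)·e^(rT) = (657.26 − 21.6278)·e^0.059733 = 635.6322 × 1.061553 = 674.7573
Market £653.70 < fair 674.7573: forward underpriced → reverse cash-and-carry (short the stock, invest proceeds at r, pay the dividends, go long the forward).
Profit at T = |F_mkt − F*| = |653.70 − 674.7573| = £21.06 per share

£21.06 per share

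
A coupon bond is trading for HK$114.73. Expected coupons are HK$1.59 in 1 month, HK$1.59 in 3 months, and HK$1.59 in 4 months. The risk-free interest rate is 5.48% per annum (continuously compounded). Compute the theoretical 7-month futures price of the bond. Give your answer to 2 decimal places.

PV(coupons) I = 1.59·e^(−0.0548·1/12) + 1.59·e^(−0.0548·3/12) + 1.59·e^(−0.0548·4/12)
I = 1.5828 + 1.5684 + 1.5612 = 4.7124
F = (S − I)·e^(rT) = (114.73 − 4.7124) · e^(0.0548·7/12)
= 110.0176 · e^0.031967 = 110.0176 × 1.032483 = HK$113.59

HK$113.59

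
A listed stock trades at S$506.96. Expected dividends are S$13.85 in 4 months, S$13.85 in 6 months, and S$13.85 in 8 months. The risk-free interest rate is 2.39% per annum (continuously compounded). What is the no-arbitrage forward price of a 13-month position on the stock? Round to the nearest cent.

S$478.12

PV(dividends) I = 13.85·e^(−0.0239·4/12) + 13.85·e^(−0.0239·6/12) + 13.85·e^(−0.0239·8/12)
I = 13.7401 + 13.6855 + 13.6311 = 41.0567
F = (S − I)·e^(rT) = (506.96 − 41.0567) · e^(0.0239·13/12)
= 465.9033 · e^0.025892 = 465.9033 × 1.026230 = S$478.12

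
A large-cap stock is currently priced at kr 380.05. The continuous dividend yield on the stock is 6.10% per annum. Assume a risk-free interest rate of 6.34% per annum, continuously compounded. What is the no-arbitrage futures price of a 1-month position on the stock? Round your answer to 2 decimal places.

kr 380.13

F = S·e^((r − q)T) = 380.05 · e^((0.0634 − 0.0610) × 1/12)
= 380.05 · e^0.000200 = 380.05 × 1.000200
F = kr 380.13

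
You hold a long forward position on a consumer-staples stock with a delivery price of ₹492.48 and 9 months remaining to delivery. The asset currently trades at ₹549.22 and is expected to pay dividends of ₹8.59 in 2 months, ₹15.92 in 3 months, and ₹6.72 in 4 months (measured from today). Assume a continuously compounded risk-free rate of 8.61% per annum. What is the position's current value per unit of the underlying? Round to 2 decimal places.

₹56.96

PV(remaining dividends) I = 8.59·e^(−0.0861·2/12) + 15.92·e^(−0.0861·3/12) + 6.72·e^(−0.0861·4/12) = 30.5785
Current forward F = (S − I)·e^(rT) = (549.22 − 30.5785)·e^(0.0861·9/12) = 518.6415 × 1.066706 = 553.2380
Value (long) = (F − K)·e^(−rT) = (553.2380 − 492.48) × 0.937466 = 56.9586
Value = ₹56.96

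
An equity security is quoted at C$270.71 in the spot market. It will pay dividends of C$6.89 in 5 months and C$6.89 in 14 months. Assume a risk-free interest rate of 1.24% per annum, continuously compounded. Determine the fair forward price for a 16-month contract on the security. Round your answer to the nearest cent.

PV(dividends) I = 6.89·e^(−0.0124·5/12) + 6.89·e^(−0.0124·14/12)
I = 6.8545 + 6.7910 = 13.6455
F = (S − I)·e^(rT) = (270.71 − 13.6455) · e^(0.0124·16/12)
= 257.0645 · e^0.016533 = 257.0645 × 1.016670 = C$261.35

C$261.35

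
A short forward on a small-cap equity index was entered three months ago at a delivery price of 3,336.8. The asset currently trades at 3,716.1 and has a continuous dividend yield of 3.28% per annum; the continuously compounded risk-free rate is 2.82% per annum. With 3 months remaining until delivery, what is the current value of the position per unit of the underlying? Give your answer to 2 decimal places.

Current fair forward for the remaining 3 months: F = S·e^((r − q)·T), (r − q) = 0.0282 − 0.0328 = -0.0046
F = 3716.1 · e^(-0.0046 × 3/12) = 3716.1 × 0.99885066 = 3711.8289
Value of long forward = (F − K)·e^(−rT) = (3711.8289 − 3336.8) · e^(−0.0282·3/12)
= 375.0289 × 0.99297479 = 372.39
Short position value = −(long value) = -372.39

-372.39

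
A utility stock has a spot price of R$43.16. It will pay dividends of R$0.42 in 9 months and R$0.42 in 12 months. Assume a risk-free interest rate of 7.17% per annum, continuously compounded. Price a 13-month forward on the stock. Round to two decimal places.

PV(dividends) I = 0.42·e^(−0.0717·9/12) + 0.42·e^(−0.0717·12/12)
I = 0.3980 + 0.3909 = 0.7889
F = (S − I)·e^(rT) = (43.16 − 0.7889) · e^(0.0717·13/12)
= 42.3711 · e^0.077675 = 42.3711 × 1.080771 = R$45.79

R$45.79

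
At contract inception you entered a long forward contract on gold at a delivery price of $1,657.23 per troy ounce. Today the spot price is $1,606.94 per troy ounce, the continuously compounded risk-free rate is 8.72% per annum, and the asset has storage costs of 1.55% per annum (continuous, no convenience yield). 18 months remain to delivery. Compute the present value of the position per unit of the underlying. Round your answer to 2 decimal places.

Current fair forward for the remaining 18 months: F = S·e^((r + u)·T), (r + u) = 0.0872 + 0.0155 = 0.1027
F = 1606.94 · e^(0.1027 × 18/12) = 1606.94 × 1.16654921 = 1874.5746
Value of long forward = (F − K)·e^(−rT) = (1874.5746 − 1657.23) · e^(−0.0872·18/12)
= 217.3446 × 0.87739324 = 190.70

$190.70 per troy ounce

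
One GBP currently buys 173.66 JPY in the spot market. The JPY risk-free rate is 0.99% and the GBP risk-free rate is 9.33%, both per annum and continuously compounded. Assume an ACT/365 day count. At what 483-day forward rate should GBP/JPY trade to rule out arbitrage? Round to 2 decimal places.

155.51

F = S·e^((r_JPY − r_GBP)T) = 173.66 · e^((0.0099 − 0.0933) × 483/365)
= 173.66 · e^-0.110362 = 173.66 × 0.895510
F = 155.51 JPY per GBP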